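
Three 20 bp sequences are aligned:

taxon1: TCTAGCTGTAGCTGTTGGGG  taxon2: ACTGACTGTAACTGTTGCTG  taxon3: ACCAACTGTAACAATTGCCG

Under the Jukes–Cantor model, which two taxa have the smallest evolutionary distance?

taxon1–taxon2: 6/20 differ, p = 0.300, d = 0.383.
taxon1–taxon3: 8/20 differ, p = 0.400, d = 0.572.
taxon2–taxon3: 5/20 differ, p = 0.250, d = 0.304.
The smallest distance is between taxon2 and taxon3.

taxon2 and taxon3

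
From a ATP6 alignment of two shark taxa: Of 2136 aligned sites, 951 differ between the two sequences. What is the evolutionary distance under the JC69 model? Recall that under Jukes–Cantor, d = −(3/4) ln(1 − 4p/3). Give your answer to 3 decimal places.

p = 951/2136 ≈ 0.445225.
d = −(3/4) ln(1 − 4p/3) = −0.75 ln(1 − 0.593633) = −0.75 ln(0.406367)
  = −0.75 × (-0.900499) = 0.675374 substitutions/site.

0.675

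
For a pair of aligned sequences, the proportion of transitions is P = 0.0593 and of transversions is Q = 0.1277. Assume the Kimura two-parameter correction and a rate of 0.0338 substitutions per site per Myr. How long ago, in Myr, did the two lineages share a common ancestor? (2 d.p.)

3.18

Under the Kimura two-parameter model, d = −½ ln(1 − 2P − Q) − ¼ ln(1 − 2Q).
1 − 2P − Q = 0.7537, giving −½ ln(0.7537) = 0.141380.
1 − 2Q = 0.7446, giving −¼ ln(0.7446) = 0.073727.
d = 0.141380 + 0.073727 = 0.215107.
Under a molecular clock d = 2μt, so t = d/(2μ) = 0.215107 / (2 × 0.0338) = 3.18 Myr.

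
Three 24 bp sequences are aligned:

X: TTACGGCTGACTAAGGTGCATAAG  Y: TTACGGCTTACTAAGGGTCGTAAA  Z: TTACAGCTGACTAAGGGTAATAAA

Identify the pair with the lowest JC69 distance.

X–Y: 5/24 differ, p = 0.208, d = 0.244.
X–Z: 5/24 differ, p = 0.208, d = 0.244.
Y–Z: 4/24 differ, p = 0.167, d = 0.188.
The smallest distance is between Y and Z.

Y and Z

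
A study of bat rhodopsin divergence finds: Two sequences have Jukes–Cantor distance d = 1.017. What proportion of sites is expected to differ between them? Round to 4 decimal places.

p = (3/4)(1 − e^(−4d/3)) = 0.75 × (1 − e^(-1.356)) = 0.75 × (1 − 0.257689) = 0.556733.

0.5567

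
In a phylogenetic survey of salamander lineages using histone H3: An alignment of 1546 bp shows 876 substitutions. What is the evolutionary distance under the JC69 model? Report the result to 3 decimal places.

1.056

p = 876/1546 ≈ 0.566624.
d = −(3/4) ln(1 − 4p/3) = −0.75 ln(1 − 0.755499) = −0.75 ln(0.244501)
  = −0.75 × (-1.408536) = 1.056402 substitutions/site.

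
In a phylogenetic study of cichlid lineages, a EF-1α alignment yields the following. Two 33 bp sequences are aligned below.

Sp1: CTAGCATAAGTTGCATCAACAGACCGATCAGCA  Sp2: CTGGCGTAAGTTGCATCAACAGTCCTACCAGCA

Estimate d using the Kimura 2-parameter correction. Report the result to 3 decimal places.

0.171

Of 33 sites, 3 differences are transitions and 2 are transversions, so P = 3/33 ≈ 0.090909 and Q = 2/33 ≈ 0.060606.
Under the Kimura two-parameter model, d = −½ ln(1 − 2P − Q) − ¼ ln(1 − 2Q).
1 − 2P − Q = 0.757576, giving −½ ln(0.757576) = 0.138816.
1 − 2Q = 0.878788, giving −¼ ln(0.878788) = 0.032303.
d = 0.138816 + 0.032303 = 0.171119.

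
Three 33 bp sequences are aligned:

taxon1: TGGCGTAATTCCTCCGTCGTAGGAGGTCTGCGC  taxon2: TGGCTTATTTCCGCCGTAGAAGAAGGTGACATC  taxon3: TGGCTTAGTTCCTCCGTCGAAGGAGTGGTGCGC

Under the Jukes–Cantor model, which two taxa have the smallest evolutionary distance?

taxon1 and taxon3

taxon1–taxon2: 11/33 differ, p = 0.333, d = 0.441.
taxon1–taxon3: 6/33 differ, p = 0.182, d = 0.208.
taxon2–taxon3: 10/33 differ, p = 0.303, d = 0.388.
The smallest distance is between taxon1 and taxon3.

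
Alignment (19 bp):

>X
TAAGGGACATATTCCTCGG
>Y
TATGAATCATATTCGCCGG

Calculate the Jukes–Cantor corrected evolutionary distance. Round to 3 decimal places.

The sequences differ at 6 of 19 sites (3, 5, 6, 7, 15, 16), so p = 6/19 ≈ 0.315789.
d = −(3/4) ln(1 − 4p/3) = −0.75 ln(1 − 0.421052) = −0.75 ln(0.578948)
  = −0.75 × (-0.546543) = 0.409907 substitutions/site.

0.410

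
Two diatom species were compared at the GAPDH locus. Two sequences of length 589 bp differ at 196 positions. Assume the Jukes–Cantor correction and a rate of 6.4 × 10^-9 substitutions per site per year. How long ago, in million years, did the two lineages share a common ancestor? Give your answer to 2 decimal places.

p = 196/589 ≈ 0.332767.
d = −(3/4) ln(1 − 4p/3) = −0.75 ln(1 − 0.443689) = −0.75 ln(0.556311)
  = −0.75 × (-0.586428) = 0.439821 substitutions/site.
Under a molecular clock d = 2μt, so t = d/(2μ) = 0.439821 / (2 × 6.4 × 10^-9) = 34.36 million years.

34.36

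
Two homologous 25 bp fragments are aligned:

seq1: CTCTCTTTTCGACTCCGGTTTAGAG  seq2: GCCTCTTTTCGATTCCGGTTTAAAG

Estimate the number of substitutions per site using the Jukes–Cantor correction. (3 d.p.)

0.180

The sequences differ at 4 of 25 sites (1, 2, 13, 23), so p = 4/25 = 0.16.
d = −(3/4) ln(1 − 4p/3) = −0.75 ln(1 − 0.213333) = −0.75 ln(0.786667)
  = −0.75 × (-0.239950) = 0.179963 substitutions/site.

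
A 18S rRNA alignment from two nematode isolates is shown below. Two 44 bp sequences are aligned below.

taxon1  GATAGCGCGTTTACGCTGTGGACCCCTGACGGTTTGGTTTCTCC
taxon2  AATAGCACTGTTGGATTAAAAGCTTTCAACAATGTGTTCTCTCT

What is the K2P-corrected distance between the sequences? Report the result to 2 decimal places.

Of 44 sites, 18 differences are transitions and 6 are transversions, so P = 18/44 ≈ 0.409091 and Q = 6/44 ≈ 0.136364.
Under the Kimura two-parameter model, d = −½ ln(1 − 2P − Q) − ¼ ln(1 − 2Q).
1 − 2P − Q = 0.045454, giving −½ ln(0.045454) = 1.545527.
1 − 2Q = 0.727272, giving −¼ ln(0.727272) = 0.079614.
d = 1.545527 + 0.079614 = 1.625141.

1.63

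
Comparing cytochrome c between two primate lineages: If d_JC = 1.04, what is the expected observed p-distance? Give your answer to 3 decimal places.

0.563

p = (3/4)(1 − e^(−4d/3)) = 0.75 × (1 − e^(-1.386667)) = 0.75 × (1 − 0.249907) = 0.562570.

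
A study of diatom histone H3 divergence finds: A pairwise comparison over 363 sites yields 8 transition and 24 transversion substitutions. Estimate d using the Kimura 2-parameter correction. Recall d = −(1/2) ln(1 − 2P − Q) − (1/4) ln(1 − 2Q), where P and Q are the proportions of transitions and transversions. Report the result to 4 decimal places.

0.0938

P = 8/363 ≈ 0.022039 and Q = 24/363 ≈ 0.066116.
Under the Kimura two-parameter model, d = −½ ln(1 − 2P − Q) − ¼ ln(1 − 2Q).
1 − 2P − Q = 0.889806, giving −½ ln(0.889806) = 0.058376.
1 − 2Q = 0.867768, giving −¼ ln(0.867768) = 0.035458.
d = 0.058376 + 0.035458 = 0.093834.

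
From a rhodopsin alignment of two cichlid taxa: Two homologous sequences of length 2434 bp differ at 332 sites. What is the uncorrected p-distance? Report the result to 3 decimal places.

0.136

p = 332/2434 = 0.136400… ≈ 0.136 (to 3 d.p.).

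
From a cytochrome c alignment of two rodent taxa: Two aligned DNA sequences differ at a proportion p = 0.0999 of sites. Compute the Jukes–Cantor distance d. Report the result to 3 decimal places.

d = −(3/4) ln(1 − 4p/3) = −0.75 ln(1 − 0.1332) = −0.75 ln(0.8668)
  = −0.75 × (-0.142947) = 0.107210 substitutions/site.

0.107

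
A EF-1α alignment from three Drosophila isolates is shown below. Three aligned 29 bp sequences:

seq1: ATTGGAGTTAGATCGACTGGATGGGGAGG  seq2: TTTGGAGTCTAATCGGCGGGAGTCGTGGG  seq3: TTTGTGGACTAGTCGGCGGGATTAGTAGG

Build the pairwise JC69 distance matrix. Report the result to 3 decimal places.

d(seq1,seq2) = 0.529, d(seq1,seq3) = 0.683, d(seq2,seq3) = 0.291

seq1–seq2: 11/29 sites differ → p ≈ 0.37931, d = −0.75 ln(1 − 0.505747) = 0.528531 ≈ 0.529.
seq1–seq3: 13/29 sites differ → p ≈ 0.448276, d = −0.75 ln(1 − 0.597701) = 0.682920 ≈ 0.683.
seq2–seq3: 7/29 sites differ → p ≈ 0.241379, d = −0.75 ln(1 − 0.321839) = 0.291278 ≈ 0.291.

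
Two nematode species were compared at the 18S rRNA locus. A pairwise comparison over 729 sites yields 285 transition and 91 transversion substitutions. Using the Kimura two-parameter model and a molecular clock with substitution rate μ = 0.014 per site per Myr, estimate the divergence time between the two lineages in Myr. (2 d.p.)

44.92

P = 285/729 ≈ 0.390947 and Q = 91/729 ≈ 0.124829.
Under the Kimura two-parameter model, d = −½ ln(1 − 2P − Q) − ¼ ln(1 − 2Q).
1 − 2P − Q = 0.093277, giving −½ ln(0.093277) = 1.186091.
1 − 2Q = 0.750342, giving −¼ ln(0.750342) = 0.071807.
d = 1.186091 + 0.071807 = 1.257898.
Under a molecular clock d = 2μt, so t = d/(2μ) = 1.257898 / (2 × 0.014) = 44.92 Myr.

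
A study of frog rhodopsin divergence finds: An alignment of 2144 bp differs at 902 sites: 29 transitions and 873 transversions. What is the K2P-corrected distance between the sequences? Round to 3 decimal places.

P = 29/2144 ≈ 0.013526 and Q = 873/2144 ≈ 0.407183.
Under the Kimura two-parameter model, d = −½ ln(1 − 2P − Q) − ¼ ln(1 − 2Q).
1 − 2P − Q = 0.565765, giving −½ ln(0.565765) = 0.284788.
1 − 2Q = 0.185634, giving −¼ ln(0.185634) = 0.420995.
d = 0.284788 + 0.420995 = 0.705783.

0.706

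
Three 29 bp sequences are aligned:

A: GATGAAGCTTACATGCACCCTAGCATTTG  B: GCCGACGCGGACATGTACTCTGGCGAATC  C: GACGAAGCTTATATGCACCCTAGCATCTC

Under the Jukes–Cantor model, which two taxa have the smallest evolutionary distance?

A–B: 12/29 differ, p = 0.414, d = 0.602.
A–C: 4/29 differ, p = 0.138, d = 0.152.
B–C: 11/29 differ, p = 0.379, d = 0.529.
The smallest distance is between A and C.

A and C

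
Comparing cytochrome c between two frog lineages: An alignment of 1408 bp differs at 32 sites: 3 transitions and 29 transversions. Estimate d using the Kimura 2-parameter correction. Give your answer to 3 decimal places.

P = 3/1408 ≈ 0.002131 and Q = 29/1408 ≈ 0.020597.
Under the Kimura two-parameter model, d = −½ ln(1 − 2P − Q) − ¼ ln(1 − 2Q).
1 − 2P − Q = 0.975141, giving −½ ln(0.975141) = 0.012587.
1 − 2Q = 0.958806, giving −¼ ln(0.958806) = 0.010517.
d = 0.012587 + 0.010517 = 0.023104.

0.023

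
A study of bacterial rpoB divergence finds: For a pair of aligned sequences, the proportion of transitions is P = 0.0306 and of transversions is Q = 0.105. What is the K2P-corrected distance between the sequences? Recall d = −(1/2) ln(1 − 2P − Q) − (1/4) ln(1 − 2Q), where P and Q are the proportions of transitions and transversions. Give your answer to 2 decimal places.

Under the Kimura two-parameter model, d = −½ ln(1 − 2P − Q) − ¼ ln(1 − 2Q).
1 − 2P − Q = 0.8338, giving −½ ln(0.8338) = 0.090881.
1 − 2Q = 0.79, giving −¼ ln(0.79) = 0.058931.
d = 0.090881 + 0.058931 = 0.149812.

0.15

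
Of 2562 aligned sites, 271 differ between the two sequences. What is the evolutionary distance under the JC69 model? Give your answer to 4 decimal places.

0.1140

p = 271/2562 ≈ 0.105777.
d = −(3/4) ln(1 − 4p/3) = −0.75 ln(1 − 0.141036) = −0.75 ln(0.858964)
  = −0.75 × (-0.152028) = 0.114021 substitutions/site.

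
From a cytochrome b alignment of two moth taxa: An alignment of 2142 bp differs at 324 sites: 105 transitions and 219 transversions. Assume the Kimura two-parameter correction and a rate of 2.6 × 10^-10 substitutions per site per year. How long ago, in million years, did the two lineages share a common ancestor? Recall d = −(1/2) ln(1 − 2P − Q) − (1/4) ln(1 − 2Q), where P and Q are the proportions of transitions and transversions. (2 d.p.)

324.88

P = 105/2142 ≈ 0.04902 and Q = 219/2142 ≈ 0.102241.
Under the Kimura two-parameter model, d = −½ ln(1 − 2P − Q) − ¼ ln(1 − 2Q).
1 − 2P − Q = 0.799719, giving −½ ln(0.799719) = 0.111747.
1 − 2Q = 0.795518, giving −¼ ln(0.795518) = 0.057190.
d = 0.111747 + 0.057190 = 0.168937.
Under a molecular clock d = 2μt, so t = d/(2μ) = 0.168937 / (2 × 2.6 × 10^-10) = 324.88 million years.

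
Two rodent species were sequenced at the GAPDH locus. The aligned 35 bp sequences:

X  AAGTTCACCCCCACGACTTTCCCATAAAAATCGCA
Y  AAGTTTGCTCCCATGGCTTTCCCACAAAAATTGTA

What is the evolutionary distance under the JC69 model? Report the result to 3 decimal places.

The sequences differ at 8 of 35 sites (6, 7, 9, 14, 16, 25, 32, 34), so p = 8/35 ≈ 0.228571.
d = −(3/4) ln(1 − 4p/3) = −0.75 ln(1 − 0.304761) = −0.75 ln(0.695239)
  = −0.75 × (-0.363500) = 0.272625 substitutions/site.

0.273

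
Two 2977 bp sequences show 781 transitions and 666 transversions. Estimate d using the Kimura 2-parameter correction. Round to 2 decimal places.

P = 781/2977 ≈ 0.262345 and Q = 666/2977 ≈ 0.223715.
Under the Kimura two-parameter model, d = −½ ln(1 − 2P − Q) − ¼ ln(1 − 2Q).
1 − 2P − Q = 0.251595, giving −½ ln(0.251595) = 0.689967.
1 − 2Q = 0.55257, giving −¼ ln(0.55257) = 0.148294.
d = 0.689967 + 0.148294 = 0.838261.

0.84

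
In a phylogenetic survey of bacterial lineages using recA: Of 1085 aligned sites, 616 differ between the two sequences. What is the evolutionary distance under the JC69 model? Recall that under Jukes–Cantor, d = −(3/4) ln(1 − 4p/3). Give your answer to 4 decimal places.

1.0610

p = 616/1085 ≈ 0.567742.
d = −(3/4) ln(1 − 4p/3) = −0.75 ln(1 − 0.756989) = −0.75 ln(0.243011)
  = −0.75 × (-1.414649) = 1.060987 substitutions/site.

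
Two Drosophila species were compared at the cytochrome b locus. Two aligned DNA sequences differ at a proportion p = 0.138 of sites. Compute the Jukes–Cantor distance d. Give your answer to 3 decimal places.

0.153

d = −(3/4) ln(1 − 4p/3) = −0.75 ln(1 − 0.184) = −0.75 ln(0.816)
  = −0.75 × (-0.203341) = 0.152506 substitutions/site.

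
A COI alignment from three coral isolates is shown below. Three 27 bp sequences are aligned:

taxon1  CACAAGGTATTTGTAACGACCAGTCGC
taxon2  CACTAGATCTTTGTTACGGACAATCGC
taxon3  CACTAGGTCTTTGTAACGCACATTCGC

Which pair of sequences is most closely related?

taxon1–taxon2: 7/27 differ, p = 0.259, d = 0.318.
taxon1–taxon3: 5/27 differ, p = 0.185, d = 0.213.
taxon2–taxon3: 4/27 differ, p = 0.148, d = 0.165.
The smallest distance is between taxon2 and taxon3.

taxon2 and taxon3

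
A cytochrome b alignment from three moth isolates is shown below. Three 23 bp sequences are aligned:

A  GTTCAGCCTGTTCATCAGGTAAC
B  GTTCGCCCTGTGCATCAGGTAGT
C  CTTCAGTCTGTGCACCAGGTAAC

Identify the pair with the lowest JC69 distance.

A–B: 5/23 differ, p = 0.217, d = 0.257.
A–C: 4/23 differ, p = 0.174, d = 0.198.
B–C: 7/23 differ, p = 0.304, d = 0.390.
The smallest distance is between A and C.

A and C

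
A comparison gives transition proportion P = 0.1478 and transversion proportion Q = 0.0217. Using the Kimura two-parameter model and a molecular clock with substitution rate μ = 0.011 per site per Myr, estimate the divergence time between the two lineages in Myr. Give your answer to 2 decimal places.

9.18

Under the Kimura two-parameter model, d = −½ ln(1 − 2P − Q) − ¼ ln(1 − 2Q).
1 − 2P − Q = 0.6827, giving −½ ln(0.6827) = 0.190850.
1 − 2Q = 0.9566, giving −¼ ln(0.9566) = 0.011092.
d = 0.190850 + 0.011092 = 0.201942.
Under a molecular clock d = 2μt, so t = d/(2μ) = 0.201942 / (2 × 0.011) = 9.18 Myr.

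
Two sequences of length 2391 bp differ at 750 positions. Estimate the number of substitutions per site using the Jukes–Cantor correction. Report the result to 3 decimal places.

0.406

p = 750/2391 ≈ 0.313676.
d = −(3/4) ln(1 − 4p/3) = −0.75 ln(1 − 0.418235) = −0.75 ln(0.581765)
  = −0.75 × (-0.541689) = 0.406267 substitutions/site.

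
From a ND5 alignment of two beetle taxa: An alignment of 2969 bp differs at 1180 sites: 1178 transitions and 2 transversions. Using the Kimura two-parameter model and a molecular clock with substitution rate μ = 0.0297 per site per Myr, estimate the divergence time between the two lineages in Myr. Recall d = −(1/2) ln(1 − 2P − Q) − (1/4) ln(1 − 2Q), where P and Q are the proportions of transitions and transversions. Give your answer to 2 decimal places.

P = 1178/2969 ≈ 0.396767 and Q = 2/2969 ≈ 0.000674.
Under the Kimura two-parameter model, d = −½ ln(1 − 2P − Q) − ¼ ln(1 − 2Q).
1 − 2P − Q = 0.205792, giving −½ ln(0.205792) = 0.790445.
1 − 2Q = 0.998652, giving −¼ ln(0.998652) = 0.000337.
d = 0.790445 + 0.000337 = 0.790782.
Under a molecular clock d = 2μt, so t = d/(2μ) = 0.790782 / (2 × 0.0297) = 13.31 Myr.

13.31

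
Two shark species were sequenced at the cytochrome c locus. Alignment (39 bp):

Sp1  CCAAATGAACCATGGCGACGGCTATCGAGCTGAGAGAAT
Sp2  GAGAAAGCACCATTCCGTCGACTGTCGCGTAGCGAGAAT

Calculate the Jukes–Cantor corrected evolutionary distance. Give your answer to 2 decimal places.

0.49

The sequences differ at 14 of 39 sites, so p = 14/39 ≈ 0.358974.
d = −(3/4) ln(1 − 4p/3) = −0.75 ln(1 − 0.478632) = −0.75 ln(0.521368)
  = −0.75 × (-0.651299) = 0.488474 substitutions/site.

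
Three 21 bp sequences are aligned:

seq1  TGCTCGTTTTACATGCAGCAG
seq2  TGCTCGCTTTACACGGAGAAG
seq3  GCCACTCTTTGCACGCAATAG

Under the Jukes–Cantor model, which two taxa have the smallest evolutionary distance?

seq1–seq2: 4/21 differ, p = 0.190, d = 0.220.
seq1–seq3: 9/21 differ, p = 0.429, d = 0.635.
seq2–seq3: 8/21 differ, p = 0.381, d = 0.532.
The smallest distance is between seq1 and seq2.

seq1 and seq2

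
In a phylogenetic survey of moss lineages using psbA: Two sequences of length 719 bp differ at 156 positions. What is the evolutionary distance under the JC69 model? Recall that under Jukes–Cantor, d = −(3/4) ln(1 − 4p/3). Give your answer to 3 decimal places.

p = 156/719 ≈ 0.216968.
d = −(3/4) ln(1 − 4p/3) = −0.75 ln(1 − 0.289291) = −0.75 ln(0.710709)
  = −0.75 × (-0.341492) = 0.256119 substitutions/site.

0.256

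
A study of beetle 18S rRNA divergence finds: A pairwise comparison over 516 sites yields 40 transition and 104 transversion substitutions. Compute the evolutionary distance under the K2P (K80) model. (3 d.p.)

P = 40/516 ≈ 0.077519 and Q = 104/516 ≈ 0.20155.
Under the Kimura two-parameter model, d = −½ ln(1 − 2P − Q) − ¼ ln(1 − 2Q).
1 − 2P − Q = 0.643412, giving −½ ln(0.643412) = 0.220485.
1 − 2Q = 0.5969, giving −¼ ln(0.5969) = 0.129001.
d = 0.220485 + 0.129001 = 0.349486.

0.349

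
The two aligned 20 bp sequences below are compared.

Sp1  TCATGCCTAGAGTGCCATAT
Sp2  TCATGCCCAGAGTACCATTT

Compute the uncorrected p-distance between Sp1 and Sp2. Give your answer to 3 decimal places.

The sequences differ at 3 of 20 positions (sites 8, 14, 19).
p = 3/20 = 0.150.

0.150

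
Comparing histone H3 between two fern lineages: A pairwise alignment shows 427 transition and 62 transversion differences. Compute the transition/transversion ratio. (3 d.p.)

6.887

R = 427/62 = 6.887096… ≈ 6.887 (to 3 d.p.).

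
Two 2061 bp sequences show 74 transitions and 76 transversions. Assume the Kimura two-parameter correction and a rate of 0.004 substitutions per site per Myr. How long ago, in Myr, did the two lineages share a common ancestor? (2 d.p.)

9.59

P = 74/2061 ≈ 0.035905 and Q = 76/2061 ≈ 0.036875.
Under the Kimura two-parameter model, d = −½ ln(1 − 2P − Q) − ¼ ln(1 − 2Q).
1 − 2P − Q = 0.891315, giving −½ ln(0.891315) = 0.057529.
1 − 2Q = 0.92625, giving −¼ ln(0.92625) = 0.019153.
d = 0.057529 + 0.019153 = 0.076682.
Under a molecular clock d = 2μt, so t = d/(2μ) = 0.076682 / (2 × 0.004) = 9.59 Myr.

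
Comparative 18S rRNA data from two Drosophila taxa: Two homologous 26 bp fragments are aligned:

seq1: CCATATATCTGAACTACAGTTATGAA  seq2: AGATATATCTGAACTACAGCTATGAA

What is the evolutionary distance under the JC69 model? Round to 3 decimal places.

The sequences differ at 3 of 26 sites (1, 2, 20), so p = 3/26 ≈ 0.115385.
d = −(3/4) ln(1 − 4p/3) = −0.75 ln(1 − 0.153847) = −0.75 ln(0.846153)
  = −0.75 × (-0.167055) = 0.125291 substitutions/site.

0.125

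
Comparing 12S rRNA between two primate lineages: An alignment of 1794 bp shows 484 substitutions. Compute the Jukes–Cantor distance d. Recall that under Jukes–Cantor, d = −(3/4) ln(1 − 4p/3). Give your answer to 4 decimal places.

p = 484/1794 ≈ 0.269788.
d = −(3/4) ln(1 − 4p/3) = −0.75 ln(1 − 0.359717) = −0.75 ln(0.640283)
  = −0.75 × (-0.445845) = 0.334384 substitutions/site.

0.3344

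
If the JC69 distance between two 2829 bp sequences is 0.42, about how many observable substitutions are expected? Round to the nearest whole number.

Invert JC69: p = (3/4)(1 − e^(−4d/3)) = 0.75 × (1 − e^(-0.56)) = 0.75 × (1 − 0.571209) = 0.321593.
Expected differing sites = pL ≈ 0.321593 × 2829 = 909.786597 ≈ 910.

910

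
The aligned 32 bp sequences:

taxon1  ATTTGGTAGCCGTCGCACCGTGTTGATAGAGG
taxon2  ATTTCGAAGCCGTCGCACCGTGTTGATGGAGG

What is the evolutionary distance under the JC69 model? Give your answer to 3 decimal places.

The sequences differ at 3 of 32 sites (5, 7, 28), so p = 3/32 = 0.09375.
d = −(3/4) ln(1 − 4p/3) = −0.75 ln(1 − 0.125) = −0.75 ln(0.875)
  = −0.75 × (-0.133531) = 0.100148 substitutions/site.

0.100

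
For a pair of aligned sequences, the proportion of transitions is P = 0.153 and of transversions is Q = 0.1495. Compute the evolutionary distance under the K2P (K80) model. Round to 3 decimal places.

Under the Kimura two-parameter model, d = −½ ln(1 − 2P − Q) − ¼ ln(1 − 2Q).
1 − 2P − Q = 0.5445, giving −½ ln(0.5445) = 0.303944.
1 − 2Q = 0.701, giving −¼ ln(0.701) = 0.088812.
d = 0.303944 + 0.088812 = 0.392756.

0.393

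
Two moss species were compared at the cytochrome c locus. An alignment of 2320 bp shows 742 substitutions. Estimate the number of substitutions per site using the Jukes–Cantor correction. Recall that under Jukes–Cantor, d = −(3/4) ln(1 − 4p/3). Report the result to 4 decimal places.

p = 742/2320 ≈ 0.319828.
d = −(3/4) ln(1 − 4p/3) = −0.75 ln(1 − 0.426437) = −0.75 ln(0.573563)
  = −0.75 × (-0.555887) = 0.416915 substitutions/site.

0.4169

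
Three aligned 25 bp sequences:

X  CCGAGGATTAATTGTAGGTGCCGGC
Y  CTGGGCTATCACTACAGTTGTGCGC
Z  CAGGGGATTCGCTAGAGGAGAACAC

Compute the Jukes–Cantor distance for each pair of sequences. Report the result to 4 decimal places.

d(X,Y) = 0.8865, d(X,Z) = 0.7662, d(Y,Z) = 0.6626

X–Y: 13/25 sites differ → p = 0.52, d = −0.75 ln(1 − 0.693333) = 0.886495 ≈ 0.8865.
X–Z: 12/25 sites differ → p = 0.48, d = −0.75 ln(1 − 0.64) = 0.766238 ≈ 0.7662.
Y–Z: 11/25 sites differ → p = 0.44, d = −0.75 ln(1 − 0.586667) = 0.662626 ≈ 0.6626.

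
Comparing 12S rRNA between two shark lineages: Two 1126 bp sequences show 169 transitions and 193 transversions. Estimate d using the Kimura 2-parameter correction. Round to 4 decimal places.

P = 169/1126 ≈ 0.150089 and Q = 193/1126 ≈ 0.171403.
Under the Kimura two-parameter model, d = −½ ln(1 − 2P − Q) − ¼ ln(1 − 2Q).
1 − 2P − Q = 0.528419, giving −½ ln(0.528419) = 0.318933.
1 − 2Q = 0.657194, giving −¼ ln(0.657194) = 0.104944.
d = 0.318933 + 0.104944 = 0.423877.

0.4239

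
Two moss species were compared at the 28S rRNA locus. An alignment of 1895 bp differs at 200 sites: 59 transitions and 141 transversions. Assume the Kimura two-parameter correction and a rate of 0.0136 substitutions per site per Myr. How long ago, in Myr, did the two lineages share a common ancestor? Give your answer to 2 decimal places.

4.18

P = 59/1895 ≈ 0.031135 and Q = 141/1895 ≈ 0.074406.
Under the Kimura two-parameter model, d = −½ ln(1 − 2P − Q) − ¼ ln(1 − 2Q).
1 − 2P − Q = 0.863324, giving −½ ln(0.863324) = 0.073483.
1 − 2Q = 0.851188, giving −¼ ln(0.851188) = 0.040281.
d = 0.073483 + 0.040281 = 0.113764.
Under a molecular clock d = 2μt, so t = d/(2μ) = 0.113764 / (2 × 0.0136) = 4.18 Myr.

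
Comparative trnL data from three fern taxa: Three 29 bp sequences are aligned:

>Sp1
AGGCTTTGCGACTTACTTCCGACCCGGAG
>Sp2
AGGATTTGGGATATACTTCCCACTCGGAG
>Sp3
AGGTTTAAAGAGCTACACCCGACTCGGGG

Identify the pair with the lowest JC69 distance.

Sp1–Sp2: 6/29 differ, p = 0.207, d = 0.242.
Sp1–Sp3: 10/29 differ, p = 0.345, d = 0.462.
Sp2–Sp3: 10/29 differ, p = 0.345, d = 0.462.
The smallest distance is between Sp1 and Sp2.

Sp1 and Sp2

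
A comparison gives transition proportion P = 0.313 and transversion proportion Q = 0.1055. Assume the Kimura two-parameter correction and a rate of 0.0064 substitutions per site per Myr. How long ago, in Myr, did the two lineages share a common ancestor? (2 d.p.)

55.99

Under the Kimura two-parameter model, d = −½ ln(1 − 2P − Q) − ¼ ln(1 − 2Q).
1 − 2P − Q = 0.2685, giving −½ ln(0.2685) = 0.657452.
1 − 2Q = 0.789, giving −¼ ln(0.789) = 0.059247.
d = 0.657452 + 0.059247 = 0.716699.
Under a molecular clock d = 2μt, so t = d/(2μ) = 0.716699 / (2 × 0.0064) = 55.99 Myr.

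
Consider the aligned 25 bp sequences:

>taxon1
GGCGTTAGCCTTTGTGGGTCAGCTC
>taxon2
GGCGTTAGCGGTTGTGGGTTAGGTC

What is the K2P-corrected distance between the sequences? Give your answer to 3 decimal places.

Of 25 sites, 1 differences are transitions and 3 are transversions, so P = 1/25 = 0.04 and Q = 3/25 = 0.12.
Under the Kimura two-parameter model, d = −½ ln(1 − 2P − Q) − ¼ ln(1 − 2Q).
1 − 2P − Q = 0.8, giving −½ ln(0.8) = 0.111572.
1 − 2Q = 0.76, giving −¼ ln(0.76) = 0.068609.
d = 0.111572 + 0.068609 = 0.180181.

0.180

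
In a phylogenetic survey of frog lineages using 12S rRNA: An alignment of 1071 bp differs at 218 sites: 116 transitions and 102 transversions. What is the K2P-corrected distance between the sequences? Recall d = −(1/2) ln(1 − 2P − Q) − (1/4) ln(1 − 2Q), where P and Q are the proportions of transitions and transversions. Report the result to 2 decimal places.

0.24

P = 116/1071 ≈ 0.10831 and Q = 102/1071 ≈ 0.095238.
Under the Kimura two-parameter model, d = −½ ln(1 − 2P − Q) − ¼ ln(1 − 2Q).
1 − 2P − Q = 0.688142, giving −½ ln(0.688142) = 0.186880.
1 − 2Q = 0.809524, giving −¼ ln(0.809524) = 0.052827.
d = 0.186880 + 0.052827 = 0.239707.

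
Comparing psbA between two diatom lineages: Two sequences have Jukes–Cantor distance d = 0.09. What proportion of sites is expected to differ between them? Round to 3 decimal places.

p = (3/4)(1 − e^(−4d/3)) = 0.75 × (1 − e^(-0.12)) = 0.75 × (1 − 0.886920) = 0.084810.

0.085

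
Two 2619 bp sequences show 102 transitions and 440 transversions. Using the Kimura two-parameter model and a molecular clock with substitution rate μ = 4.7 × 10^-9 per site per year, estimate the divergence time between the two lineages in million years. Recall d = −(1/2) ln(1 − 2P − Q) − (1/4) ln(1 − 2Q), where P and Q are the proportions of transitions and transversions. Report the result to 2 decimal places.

P = 102/2619 ≈ 0.038946 and Q = 440/2619 ≈ 0.168003.
Under the Kimura two-parameter model, d = −½ ln(1 − 2P − Q) − ¼ ln(1 − 2Q).
1 − 2P − Q = 0.754105, giving −½ ln(0.754105) = 0.141112.
1 − 2Q = 0.663994, giving −¼ ln(0.663994) = 0.102371.
d = 0.141112 + 0.102371 = 0.243483.
Under a molecular clock d = 2μt, so t = d/(2μ) = 0.243483 / (2 × 4.7 × 10^-9) = 25.90 million years.

25.90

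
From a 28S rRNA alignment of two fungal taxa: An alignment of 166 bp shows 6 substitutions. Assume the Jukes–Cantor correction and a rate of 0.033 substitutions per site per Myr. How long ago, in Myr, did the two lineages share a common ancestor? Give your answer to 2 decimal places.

p = 6/166 ≈ 0.036145.
d = −(3/4) ln(1 − 4p/3) = −0.75 ln(1 − 0.048193) = −0.75 ln(0.951807)
  = −0.75 × (-0.049393) = 0.037045 substitutions/site.
Under a molecular clock d = 2μt, so t = d/(2μ) = 0.037045 / (2 × 0.033) = 0.56 Myr.

0.56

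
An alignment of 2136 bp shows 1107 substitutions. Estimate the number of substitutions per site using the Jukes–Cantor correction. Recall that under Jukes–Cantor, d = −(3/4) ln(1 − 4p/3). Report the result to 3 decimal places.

0.881

p = 1107/2136 ≈ 0.518258.
d = −(3/4) ln(1 − 4p/3) = −0.75 ln(1 − 0.691011) = −0.75 ln(0.308989)
  = −0.75 × (-1.174450) = 0.880838 substitutions/site.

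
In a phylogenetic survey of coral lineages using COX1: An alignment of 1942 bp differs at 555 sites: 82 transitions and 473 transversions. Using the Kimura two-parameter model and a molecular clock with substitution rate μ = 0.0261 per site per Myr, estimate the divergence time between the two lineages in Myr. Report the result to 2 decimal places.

P = 82/1942 ≈ 0.042225 and Q = 473/1942 ≈ 0.243563.
Under the Kimura two-parameter model, d = −½ ln(1 − 2P − Q) − ¼ ln(1 − 2Q).
1 − 2P − Q = 0.671987, giving −½ ln(0.671987) = 0.198758.
1 − 2Q = 0.512874, giving −¼ ln(0.512874) = 0.166931.
d = 0.198758 + 0.166931 = 0.365689.
Under a molecular clock d = 2μt, so t = d/(2μ) = 0.365689 / (2 × 0.0261) = 7.01 Myr.

7.01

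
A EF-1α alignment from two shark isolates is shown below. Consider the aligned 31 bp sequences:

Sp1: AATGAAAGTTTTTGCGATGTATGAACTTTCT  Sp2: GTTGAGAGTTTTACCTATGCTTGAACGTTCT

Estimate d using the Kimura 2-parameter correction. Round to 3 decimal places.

Of 31 sites, 3 differences are transitions and 6 are transversions, so P = 3/31 ≈ 0.096774 and Q = 6/31 ≈ 0.193548.
Under the Kimura two-parameter model, d = −½ ln(1 − 2P − Q) − ¼ ln(1 − 2Q).
1 − 2P − Q = 0.612904, giving −½ ln(0.612904) = 0.244773.
1 − 2Q = 0.612904, giving −¼ ln(0.612904) = 0.122387.
d = 0.244773 + 0.122387 = 0.367160.

0.367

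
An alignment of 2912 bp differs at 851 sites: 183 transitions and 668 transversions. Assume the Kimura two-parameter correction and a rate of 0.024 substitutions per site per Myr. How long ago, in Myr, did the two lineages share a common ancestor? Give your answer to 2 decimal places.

P = 183/2912 ≈ 0.062843 and Q = 668/2912 ≈ 0.229396.
Under the Kimura two-parameter model, d = −½ ln(1 − 2P − Q) − ¼ ln(1 − 2Q).
1 − 2P − Q = 0.644918, giving −½ ln(0.644918) = 0.219316.
1 − 2Q = 0.541208, giving −¼ ln(0.541208) = 0.153488.
d = 0.219316 + 0.153488 = 0.372804.
Under a molecular clock d = 2μt, so t = d/(2μ) = 0.372804 / (2 × 0.024) = 7.77 Myr.

7.77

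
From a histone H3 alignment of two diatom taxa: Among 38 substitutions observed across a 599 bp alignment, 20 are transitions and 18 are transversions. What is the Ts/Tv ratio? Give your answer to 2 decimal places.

R = 20/18 = 1.111111… ≈ 1.11 (to 2 d.p.).

1.11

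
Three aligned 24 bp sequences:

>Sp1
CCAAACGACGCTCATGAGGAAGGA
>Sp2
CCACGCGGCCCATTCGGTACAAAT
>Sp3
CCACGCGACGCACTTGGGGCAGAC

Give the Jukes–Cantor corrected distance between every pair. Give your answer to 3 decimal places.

d(Sp1,Sp2) = 1.344, d(Sp1,Sp3) = 0.441, d(Sp2,Sp3) = 0.441

Sp1–Sp2: 15/24 sites differ → p = 0.625, d = −0.75 ln(1 − 0.833333) = 1.343818 ≈ 1.344.
Sp1–Sp3: 8/24 sites differ → p ≈ 0.333333, d = −0.75 ln(1 − 0.444444) = 0.440839 ≈ 0.441.
Sp2–Sp3: 8/24 sites differ → p ≈ 0.333333, d = −0.75 ln(1 − 0.444444) = 0.440839 ≈ 0.441.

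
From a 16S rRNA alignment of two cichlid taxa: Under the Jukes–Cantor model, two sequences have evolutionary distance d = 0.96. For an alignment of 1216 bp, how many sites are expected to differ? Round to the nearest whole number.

Invert JC69: p = (3/4)(1 − e^(−4d/3)) = 0.75 × (1 − e^(-1.28)) = 0.75 × (1 − 0.278037) = 0.541472.
Expected differing sites = pL ≈ 0.541472 × 1216 = 658.429952 ≈ 658.

658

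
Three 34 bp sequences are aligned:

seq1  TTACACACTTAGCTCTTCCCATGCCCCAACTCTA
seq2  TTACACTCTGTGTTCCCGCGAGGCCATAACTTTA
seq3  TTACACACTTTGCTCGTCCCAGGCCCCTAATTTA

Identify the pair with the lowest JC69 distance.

seq1 and seq3

seq1–seq2: 12/34 differ, p = 0.353, d = 0.477.
seq1–seq3: 6/34 differ, p = 0.176, d = 0.201.
seq2–seq3: 11/34 differ, p = 0.324, d = 0.423.
The smallest distance is between seq1 and seq3.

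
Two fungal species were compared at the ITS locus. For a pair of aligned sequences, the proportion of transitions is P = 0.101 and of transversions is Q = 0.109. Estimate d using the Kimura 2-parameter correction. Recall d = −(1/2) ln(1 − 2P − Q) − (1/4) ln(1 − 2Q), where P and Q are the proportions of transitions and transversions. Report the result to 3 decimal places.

0.248

Under the Kimura two-parameter model, d = −½ ln(1 − 2P − Q) − ¼ ln(1 − 2Q).
1 − 2P − Q = 0.689, giving −½ ln(0.689) = 0.186257.
1 − 2Q = 0.782, giving −¼ ln(0.782) = 0.061475.
d = 0.186257 + 0.061475 = 0.247732.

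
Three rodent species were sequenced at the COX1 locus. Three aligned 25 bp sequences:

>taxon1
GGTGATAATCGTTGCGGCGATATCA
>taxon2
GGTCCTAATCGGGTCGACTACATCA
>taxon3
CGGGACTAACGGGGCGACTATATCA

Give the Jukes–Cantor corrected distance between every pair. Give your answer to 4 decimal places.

d(taxon1,taxon2) = 0.4172, d(taxon1,taxon3) = 0.4904, d(taxon2,taxon3) = 0.4904

taxon1–taxon2: 8/25 sites differ → p = 0.32, d = −0.75 ln(1 − 0.426667) = 0.417216 ≈ 0.4172.
taxon1–taxon3: 9/25 sites differ → p = 0.36, d = −0.75 ln(1 − 0.48) = 0.490445 ≈ 0.4904.
taxon2–taxon3: 9/25 sites differ → p = 0.36, d = −0.75 ln(1 − 0.48) = 0.490445 ≈ 0.4904.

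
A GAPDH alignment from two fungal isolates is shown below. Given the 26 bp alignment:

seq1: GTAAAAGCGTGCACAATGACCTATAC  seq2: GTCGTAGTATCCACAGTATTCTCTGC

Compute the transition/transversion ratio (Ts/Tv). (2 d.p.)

1.40

Transitions are A↔G and C↔T; transversions are all other mismatches.
Transitions: 7. Transversions: 5.
R = 7/5 = 1.40.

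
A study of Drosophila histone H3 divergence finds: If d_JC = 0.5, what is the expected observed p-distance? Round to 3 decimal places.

p = (3/4)(1 − e^(−4d/3)) = 0.75 × (1 − e^(-0.666667)) = 0.75 × (1 − 0.513417) = 0.364937.

0.365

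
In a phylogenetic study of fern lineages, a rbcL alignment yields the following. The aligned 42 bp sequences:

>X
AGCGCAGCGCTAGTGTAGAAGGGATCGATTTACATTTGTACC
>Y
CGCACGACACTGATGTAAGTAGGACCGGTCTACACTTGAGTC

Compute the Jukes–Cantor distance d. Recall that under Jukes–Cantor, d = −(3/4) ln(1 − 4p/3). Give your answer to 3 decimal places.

0.635

The sequences differ at 18 of 42 sites, so p = 18/42 ≈ 0.428571.
d = −(3/4) ln(1 − 4p/3) = −0.75 ln(1 − 0.571428) = −0.75 ln(0.428572)
  = −0.75 × (-0.847297) = 0.635473 substitutions/site.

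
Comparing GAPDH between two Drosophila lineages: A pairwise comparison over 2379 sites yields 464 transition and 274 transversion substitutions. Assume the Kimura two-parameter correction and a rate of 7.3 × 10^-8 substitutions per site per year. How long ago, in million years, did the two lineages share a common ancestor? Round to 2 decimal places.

P = 464/2379 ≈ 0.19504 and Q = 274/2379 ≈ 0.115174.
Under the Kimura two-parameter model, d = −½ ln(1 − 2P − Q) − ¼ ln(1 − 2Q).
1 − 2P − Q = 0.494746, giving −½ ln(0.494746) = 0.351855.
1 − 2Q = 0.769652, giving −¼ ln(0.769652) = 0.065454.
d = 0.351855 + 0.065454 = 0.417309.
Under a molecular clock d = 2μt, so t = d/(2μ) = 0.417309 / (2 × 7.3 × 10^-8) = 2.86 million years.

2.86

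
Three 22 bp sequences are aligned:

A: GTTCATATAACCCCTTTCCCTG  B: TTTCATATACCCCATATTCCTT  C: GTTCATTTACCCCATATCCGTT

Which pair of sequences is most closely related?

B and C

A–B: 6/22 differ, p = 0.273, d = 0.339.
A–C: 6/22 differ, p = 0.273, d = 0.339.
B–C: 4/22 differ, p = 0.182, d = 0.208.
The smallest distance is between B and C.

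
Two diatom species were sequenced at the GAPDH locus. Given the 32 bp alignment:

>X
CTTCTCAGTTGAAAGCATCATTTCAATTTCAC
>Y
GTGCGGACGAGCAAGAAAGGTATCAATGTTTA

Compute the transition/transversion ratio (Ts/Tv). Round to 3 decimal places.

Transitions are A↔G and C↔T; transversions are all other mismatches.
Transitions: 2. Transversions: 15.
R = 2/15 = 0.133333… ≈ 0.133 (to 3 d.p.).

0.133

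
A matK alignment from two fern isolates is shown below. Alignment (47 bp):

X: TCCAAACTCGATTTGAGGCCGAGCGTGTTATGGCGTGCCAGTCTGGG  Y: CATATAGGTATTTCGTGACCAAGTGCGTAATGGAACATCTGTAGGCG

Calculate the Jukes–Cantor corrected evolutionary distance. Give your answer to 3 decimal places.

The sequences differ at 25 of 47 sites, so p = 25/47 ≈ 0.531915.
d = −(3/4) ln(1 − 4p/3) = −0.75 ln(1 − 0.70922) = −0.75 ln(0.29078)
  = −0.75 × (-1.235188) = 0.926391 substitutions/site.

0.926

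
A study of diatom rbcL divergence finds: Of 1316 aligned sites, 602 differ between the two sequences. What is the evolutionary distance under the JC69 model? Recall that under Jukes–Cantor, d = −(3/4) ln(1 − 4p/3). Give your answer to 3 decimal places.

0.706

p = 602/1316 ≈ 0.457447.
d = −(3/4) ln(1 − 4p/3) = −0.75 ln(1 − 0.609929) = −0.75 ln(0.390071)
  = −0.75 × (-0.941427) = 0.706070 substitutions/site.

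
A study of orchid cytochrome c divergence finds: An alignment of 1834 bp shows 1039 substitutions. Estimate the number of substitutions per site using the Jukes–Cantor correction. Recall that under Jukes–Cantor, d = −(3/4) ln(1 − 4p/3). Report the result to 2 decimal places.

p = 1039/1834 ≈ 0.566521.
d = −(3/4) ln(1 − 4p/3) = −0.75 ln(1 − 0.755361) = −0.75 ln(0.244639)
  = −0.75 × (-1.407972) = 1.055979 substitutions/site.

1.06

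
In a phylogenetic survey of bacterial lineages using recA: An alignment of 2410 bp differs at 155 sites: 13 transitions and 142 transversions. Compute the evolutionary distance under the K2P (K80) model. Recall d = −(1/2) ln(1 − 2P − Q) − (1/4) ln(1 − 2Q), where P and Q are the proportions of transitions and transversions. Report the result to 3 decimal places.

P = 13/2410 ≈ 0.005394 and Q = 142/2410 ≈ 0.058921.
Under the Kimura two-parameter model, d = −½ ln(1 − 2P − Q) − ¼ ln(1 − 2Q).
1 − 2P − Q = 0.930291, giving −½ ln(0.930291) = 0.036129.
1 − 2Q = 0.882158, giving −¼ ln(0.882158) = 0.031346.
d = 0.036129 + 0.031346 = 0.067475.

0.067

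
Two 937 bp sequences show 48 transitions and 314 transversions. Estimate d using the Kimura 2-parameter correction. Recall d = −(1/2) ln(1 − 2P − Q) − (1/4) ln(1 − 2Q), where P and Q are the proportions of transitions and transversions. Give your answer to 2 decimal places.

P = 48/937 ≈ 0.051227 and Q = 314/937 ≈ 0.335112.
Under the Kimura two-parameter model, d = −½ ln(1 − 2P − Q) − ¼ ln(1 − 2Q).
1 − 2P − Q = 0.562434, giving −½ ln(0.562434) = 0.287741.
1 − 2Q = 0.329776, giving −¼ ln(0.329776) = 0.277335.
d = 0.287741 + 0.277335 = 0.565076.

0.57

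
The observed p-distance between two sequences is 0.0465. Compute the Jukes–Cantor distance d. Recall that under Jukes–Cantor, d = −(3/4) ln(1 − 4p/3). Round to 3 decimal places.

0.048

d = −(3/4) ln(1 − 4p/3) = −0.75 ln(1 − 0.062) = −0.75 ln(0.938)
  = −0.75 × (-0.064005) = 0.048004 substitutions/site.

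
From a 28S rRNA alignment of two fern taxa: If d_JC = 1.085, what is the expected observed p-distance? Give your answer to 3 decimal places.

0.573

p = (3/4)(1 − e^(−4d/3)) = 0.75 × (1 − e^(-1.446667)) = 0.75 × (1 − 0.235353) = 0.573485.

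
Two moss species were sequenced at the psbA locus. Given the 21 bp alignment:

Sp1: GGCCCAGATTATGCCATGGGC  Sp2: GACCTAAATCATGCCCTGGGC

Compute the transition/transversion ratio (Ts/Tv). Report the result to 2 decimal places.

Transitions are A↔G and C↔T; transversions are all other mismatches.
Transitions: 4. Transversions: 1.
R = 4/1 = 4.00.

4.00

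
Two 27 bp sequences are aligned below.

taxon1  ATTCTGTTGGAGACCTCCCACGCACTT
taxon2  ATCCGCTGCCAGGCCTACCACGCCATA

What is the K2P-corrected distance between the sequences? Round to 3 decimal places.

Of 27 sites, 2 differences are transitions and 9 are transversions, so P = 2/27 ≈ 0.074074 and Q = 9/27 ≈ 0.333333.
Under the Kimura two-parameter model, d = −½ ln(1 − 2P − Q) − ¼ ln(1 − 2Q).
1 − 2P − Q = 0.518519, giving −½ ln(0.518519) = 0.328389.
1 − 2Q = 0.333334, giving −¼ ln(0.333334) = 0.274653.
d = 0.328389 + 0.274653 = 0.603042.

0.603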